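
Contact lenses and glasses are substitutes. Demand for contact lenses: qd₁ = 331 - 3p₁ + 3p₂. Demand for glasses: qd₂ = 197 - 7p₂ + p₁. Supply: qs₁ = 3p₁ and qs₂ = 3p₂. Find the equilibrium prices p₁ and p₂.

p₁ = 3901/57, p₂ = 1513/57

Market 1: 331 - 3p₁ + 3p₂ = 3p₁ → 6p₁ - 3p₂ = 331.
Market 2: 10p₂ - p₁ = 197.
Eliminating p₂: 10×(1) + 3×(2) gives 57p₁ = 3901, so p₁ = 3901/57.
Back-substitute into (2): p₂ = (197 + 1×3901/57) / 10 = 1513/57.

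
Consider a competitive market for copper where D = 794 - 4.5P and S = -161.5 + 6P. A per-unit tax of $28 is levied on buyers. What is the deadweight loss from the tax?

Pre-tax equilibrium: P* = 91, Q* = 384.5.
Tax on buyers shifts demand to D = 794 − 4.5(P + 28) = 668 - 4.5P.
668 - 4.5P = -161.5 + 6P gives seller price Ps = 79; buyers pay Pb = 79 + 28 = 107.
New quantity: Q = 794 − 4.5(107) = 312.5.
DWL = ½ × 28 × (384.5 − 312.5) = 1008.

Deadweight loss = 1008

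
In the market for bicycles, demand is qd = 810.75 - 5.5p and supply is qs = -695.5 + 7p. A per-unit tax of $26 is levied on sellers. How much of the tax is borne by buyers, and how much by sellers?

Buyers bear $14.56, sellers bear $11.44

Pre-tax equilibrium: p* = 120.5, q* = 148.
Tax on sellers shifts supply to qs = -695.5 + 7(p − 26) = -877.5 + 7p.
810.75 - 5.5p = -877.5 + 7p gives buyer price pb = 135.06; sellers receive ps = 135.06 − 26 = 109.06.
New quantity: q = 810.75 − 5.5(135.06) = 67.92.
Buyer burden = 135.06 − 120.5 = 14.56; seller burden = 120.5 − 109.06 = 11.44.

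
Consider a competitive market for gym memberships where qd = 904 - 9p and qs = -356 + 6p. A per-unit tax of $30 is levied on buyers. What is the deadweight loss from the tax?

Deadweight loss = 1620

Pre-tax equilibrium: p* = 84, q* = 148.
Tax on buyers shifts demand to qd = 904 − 9(p + 30) = 634 - 9p.
634 - 9p = -356 + 6p gives seller price ps = 66; buyers pay pb = 66 + 30 = 96.
New quantity: q = 904 − 9(96) = 40.
DWL = ½ × 30 × (148 − 40) = 1620.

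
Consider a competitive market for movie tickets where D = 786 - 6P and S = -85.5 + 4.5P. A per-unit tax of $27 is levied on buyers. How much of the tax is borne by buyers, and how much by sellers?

Buyers bear 81/7, sellers bear 108/7

Pre-tax equilibrium: P* = 83, Q* = 288.
Tax on buyers shifts demand to D = 786 − 6(P + 27) = 624 - 6P.
624 - 6P = -85.5 + 4.5P gives seller price Ps = 473/7; buyers pay Pb = 473/7 + 27 = 662/7.
New quantity: Q = 786 − 6(662/7) = 1530/7.
Buyer burden = 662/7 − 83 = 81/7; seller burden = 83 − 473/7 = 108/7.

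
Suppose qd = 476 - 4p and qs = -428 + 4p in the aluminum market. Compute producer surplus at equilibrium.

Producer surplus = 72

Equilibrium: 476 - 4p = -428 + 4p gives p* = 113, q* = 24.
Supply starts at p = 107 (where qs = 0).
PS = ½(113 − 107)(24) = 72.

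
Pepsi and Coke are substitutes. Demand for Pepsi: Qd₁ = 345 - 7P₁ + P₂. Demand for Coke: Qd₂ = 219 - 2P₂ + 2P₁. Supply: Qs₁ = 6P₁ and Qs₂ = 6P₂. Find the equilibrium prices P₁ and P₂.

P₁ = 993/34, P₂ = 1179/34

Market 1: 345 - 7P₁ + P₂ = 6P₁ → 13P₁ - P₂ = 345.
Market 2: 8P₂ - 2P₁ = 219.
Eliminating P₂: 8×(1) + 1×(2) gives 102P₁ = 2979, so P₁ = 993/34.
Back-substitute into (2): P₂ = (219 + 2×993/34) / 8 = 1179/34.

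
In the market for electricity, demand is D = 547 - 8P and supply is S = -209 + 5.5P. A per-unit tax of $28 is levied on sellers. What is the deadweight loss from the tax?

Deadweight loss = 34496/27

Pre-tax equilibrium: P* = 56, Q* = 99.
Tax on sellers shifts supply to S = -209 + 5.5(P − 28) = -363 + 5.5P.
547 - 8P = -363 + 5.5P gives buyer price Pb = 1820/27; sellers receive Ps = 1820/27 − 28 = 1064/27.
New quantity: Q = 547 − 8(1820/27) = 209/27.
DWL = ½ × 28 × (99 − 209/27) = 34496/27.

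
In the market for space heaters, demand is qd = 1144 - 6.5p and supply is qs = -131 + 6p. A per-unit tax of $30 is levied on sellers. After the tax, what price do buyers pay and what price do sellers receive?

Buyers pay $116.4, sellers receive $86.4

Pre-tax equilibrium: p* = 102, q* = 481.
Tax on sellers shifts supply to qs = -131 + 6(p − 30) = -311 + 6p.
1144 - 6.5p = -311 + 6p gives buyer price pb = 116.4; sellers receive ps = 116.4 − 30 = 86.4.
New quantity: q = 1144 − 6.5(116.4) = 387.4.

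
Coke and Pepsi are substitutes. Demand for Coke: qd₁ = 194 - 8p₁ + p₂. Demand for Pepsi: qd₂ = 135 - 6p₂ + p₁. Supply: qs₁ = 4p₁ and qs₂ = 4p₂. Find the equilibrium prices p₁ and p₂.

p₁ = 2075/119, p₂ = 1814/119

Market 1: 194 - 8p₁ + p₂ = 4p₁ → 12p₁ - p₂ = 194.
Market 2: 10p₂ - p₁ = 135.
Eliminating p₂: 10×(1) + 1×(2) gives 119p₁ = 2075, so p₁ = 2075/119.
Back-substitute into (2): p₂ = (135 + 1×2075/119) / 10 = 1814/119.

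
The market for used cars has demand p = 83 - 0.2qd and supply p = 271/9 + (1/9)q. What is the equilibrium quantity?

Set the two price expressions equal: 83 - 0.2q = 271/9 + (1/9)q.
476/9 = (14/45)q, so q* = 170.
p* = 83 − (0.2)(170) = 49.

q* = 170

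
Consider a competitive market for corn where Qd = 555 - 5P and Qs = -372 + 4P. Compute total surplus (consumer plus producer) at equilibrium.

Equilibrium: 555 - 5P = -372 + 4P gives P* = 103, Q* = 40.
Demand choke price: P = 111; supply starts at P = 93.
CS = ½(111 − 103)(40) = 160; PS = ½(103 − 93)(40) = 200.

Total surplus = 360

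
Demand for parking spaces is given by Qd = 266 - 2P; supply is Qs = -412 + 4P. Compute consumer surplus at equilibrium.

Consumer surplus = 400

Equilibrium: 266 - 2P = -412 + 4P gives P* = 113, Q* = 40.
Demand choke price (Qd = 0): P = 133.
CS = ½(133 − 113)(40) = 400.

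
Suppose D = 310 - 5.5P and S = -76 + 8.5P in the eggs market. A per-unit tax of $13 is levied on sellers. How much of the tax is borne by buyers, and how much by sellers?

Buyers bear 221/28, sellers bear 143/28

Pre-tax equilibrium: P* = 193/7, Q* = 2217/14.
Tax on sellers shifts supply to S = -76 + 8.5(P − 13) = -186.5 + 8.5P.
310 - 5.5P = -186.5 + 8.5P gives buyer price Pb = 993/28; sellers receive Ps = 993/28 − 13 = 629/28.
New quantity: Q = 310 − 5.5(993/28) = 6437/56.
Buyer burden = 993/28 − 193/7 = 221/28; seller burden = 193/7 − 629/28 = 143/28.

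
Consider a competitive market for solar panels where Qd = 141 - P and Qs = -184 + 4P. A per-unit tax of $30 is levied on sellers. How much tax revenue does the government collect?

Tax revenue = 1560

Pre-tax equilibrium: P* = 65, Q* = 76.
Tax on sellers shifts supply to Qs = -184 + 4(P − 30) = -304 + 4P.
141 - P = -304 + 4P gives buyer price Pb = 89; sellers receive Ps = 89 − 30 = 59.
New quantity: Q = 141 − 1(89) = 52.
Revenue = 30 × 52 = 1560.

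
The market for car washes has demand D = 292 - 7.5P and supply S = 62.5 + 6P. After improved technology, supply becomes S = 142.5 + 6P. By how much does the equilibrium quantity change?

Original equilibrium: P* = 17, Q* = 164.5.
New equilibrium: 292 - 7.5P = 142.5 + 6P, so 149.5 = 13.5P and P' = 299/27; Q' = 292 − 7.5(299/27) = 3761/18.
Change in quantity: 3761/18 − 164.5 = 400/9.

ΔQ = 400/9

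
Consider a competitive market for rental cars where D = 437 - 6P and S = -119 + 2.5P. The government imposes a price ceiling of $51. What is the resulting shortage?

Shortage = 122.5

Equilibrium price would be P* = 1112/17, so the ceiling at 51 binds.
At P = 51: D = 437 − 6(51) = 131, S = -119 + 2.5(51) = 8.5.
Shortage = 131 − 8.5 = 122.5.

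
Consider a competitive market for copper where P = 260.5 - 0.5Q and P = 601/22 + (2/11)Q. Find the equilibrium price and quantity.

Set the two price expressions equal: 260.5 - 0.5Q = 601/22 + (2/11)Q.
2565/11 = (15/22)Q, so Q* = 342.
P* = 260.5 − (0.5)(342) = 89.5.

P* = 89.5, Q* = 342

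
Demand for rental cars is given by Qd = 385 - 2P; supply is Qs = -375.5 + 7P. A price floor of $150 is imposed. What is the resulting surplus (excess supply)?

Equilibrium price would be P* = 84.5, so the floor at 150 binds.
At P = 150: Qd = 85, Qs = 674.5.
Surplus = 674.5 − 85 = 589.5.

Surplus = 589.5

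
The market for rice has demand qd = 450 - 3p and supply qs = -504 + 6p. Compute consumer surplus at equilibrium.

Consumer surplus = 2904

Equilibrium: 450 - 3p = -504 + 6p gives p* = 106, q* = 132.
Demand choke price (qd = 0): p = 150.
CS = ½(150 − 106)(132) = 2904.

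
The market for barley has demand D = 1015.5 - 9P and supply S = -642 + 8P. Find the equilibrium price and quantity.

P* = 97.5, Q* = 138

Set D = S: 1015.5 - 9P = -642 + 8P.
1657.5 = 17P, so P* = 97.5.
Q* = 1015.5 − 9(97.5) = 138.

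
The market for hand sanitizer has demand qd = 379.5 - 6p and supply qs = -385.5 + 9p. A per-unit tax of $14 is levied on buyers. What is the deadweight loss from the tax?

Pre-tax equilibrium: p* = 51, q* = 73.5.
Tax on buyers shifts demand to qd = 379.5 − 6(p + 14) = 295.5 - 6p.
295.5 - 6p = -385.5 + 9p gives seller price ps = 45.4; buyers pay pb = 45.4 + 14 = 59.4.
New quantity: q = 379.5 − 6(59.4) = 23.1.
DWL = ½ × 14 × (73.5 − 23.1) = 352.8.

Deadweight loss = 352.8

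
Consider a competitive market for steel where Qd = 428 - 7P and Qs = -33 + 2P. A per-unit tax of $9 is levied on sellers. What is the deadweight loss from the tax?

Pre-tax equilibrium: P* = 461/9, Q* = 625/9.
Tax on sellers shifts supply to Qs = -33 + 2(P − 9) = -51 + 2P.
428 - 7P = -51 + 2P gives buyer price Pb = 479/9; sellers receive Ps = 479/9 − 9 = 398/9.
New quantity: Q = 428 − 7(479/9) = 499/9.
DWL = ½ × 9 × (625/9 − 499/9) = 63.

Deadweight loss = 63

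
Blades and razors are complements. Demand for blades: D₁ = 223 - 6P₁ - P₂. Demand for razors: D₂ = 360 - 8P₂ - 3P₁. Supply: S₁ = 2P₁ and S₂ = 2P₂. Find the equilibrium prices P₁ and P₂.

P₁ = 170/7, P₂ = 201/7

Market 1: 223 - 6P₁ - P₂ = 2P₁ → 8P₁ + P₂ = 223.
Market 2: 10P₂ + 3P₁ = 360.
Eliminating P₂: 10×(1) − 1×(2) gives 77P₁ = 1870, so P₁ = 170/7.
Back-substitute into (2): P₂ = (360 − 3×170/7) / 10 = 201/7.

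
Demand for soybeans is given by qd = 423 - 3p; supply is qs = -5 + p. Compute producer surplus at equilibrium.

Equilibrium: 423 - 3p = -5 + p gives p* = 107, q* = 102.
Supply starts at p = 5 (where qs = 0).
PS = ½(107 − 5)(102) = 5202.

Producer surplus = 5202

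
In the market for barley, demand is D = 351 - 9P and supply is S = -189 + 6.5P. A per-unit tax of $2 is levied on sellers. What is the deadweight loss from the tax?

Pre-tax equilibrium: P* = 1080/31, Q* = 1161/31.
Tax on sellers shifts supply to S = -189 + 6.5(P − 2) = -202 + 6.5P.
351 - 9P = -202 + 6.5P gives buyer price Pb = 1106/31; sellers receive Ps = 1106/31 − 2 = 1044/31.
New quantity: Q = 351 − 9(1106/31) = 927/31.
DWL = ½ × 2 × (1161/31 − 927/31) = 234/31.

Deadweight loss = 234/31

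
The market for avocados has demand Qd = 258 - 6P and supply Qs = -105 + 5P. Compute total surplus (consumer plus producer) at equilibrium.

Total surplus = 660

Equilibrium: 258 - 6P = -105 + 5P gives P* = 33, Q* = 60.
Demand choke price: P = 43; supply starts at P = 21.
CS = ½(43 − 33)(60) = 300; PS = ½(33 − 21)(60) = 360.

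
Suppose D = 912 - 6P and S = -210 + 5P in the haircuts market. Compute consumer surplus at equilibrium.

Equilibrium: 912 - 6P = -210 + 5P gives P* = 102, Q* = 300.
Demand choke price (D = 0): P = 152.
CS = ½(152 − 102)(300) = 7500.

Consumer surplus = 7500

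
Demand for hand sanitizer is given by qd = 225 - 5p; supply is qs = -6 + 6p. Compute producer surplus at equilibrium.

Producer surplus = 1200

Equilibrium: 225 - 5p = -6 + 6p gives p* = 21, q* = 120.
Supply starts at p = 1 (where qs = 0).
PS = ½(21 − 1)(120) = 1200.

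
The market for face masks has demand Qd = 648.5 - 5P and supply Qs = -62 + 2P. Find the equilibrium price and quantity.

Set Qd = Qs: 648.5 - 5P = -62 + 2P.
710.5 = 7P, so P* = 101.5.
Q* = 648.5 − 5(101.5) = 141.

P* = 101.5, Q* = 141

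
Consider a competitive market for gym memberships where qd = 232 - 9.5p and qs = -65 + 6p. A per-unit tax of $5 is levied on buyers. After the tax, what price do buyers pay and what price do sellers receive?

Buyers pay 654/31, sellers receive 499/31

Pre-tax equilibrium: p* = 594/31, q* = 1549/31.
Tax on buyers shifts demand to qd = 232 − 9.5(p + 5) = 184.5 - 9.5p.
184.5 - 9.5p = -65 + 6p gives seller price ps = 499/31; buyers pay pb = 499/31 + 5 = 654/31.
New quantity: q = 232 − 9.5(654/31) = 979/31.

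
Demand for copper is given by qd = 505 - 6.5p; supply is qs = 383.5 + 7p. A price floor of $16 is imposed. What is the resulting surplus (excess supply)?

Surplus = 94.5

Equilibrium price would be p* = 9, so the floor at 16 binds.
At p = 16: qd = 401, qs = 495.5.
Surplus = 495.5 − 401 = 94.5.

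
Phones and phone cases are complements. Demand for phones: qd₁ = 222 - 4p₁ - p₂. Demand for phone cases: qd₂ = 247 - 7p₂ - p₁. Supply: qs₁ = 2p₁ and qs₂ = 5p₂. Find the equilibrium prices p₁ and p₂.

p₁ = 2417/71, p₂ = 1260/71

Market 1: 222 - 4p₁ - p₂ = 2p₁ → 6p₁ + p₂ = 222.
Market 2: 12p₂ + p₁ = 247.
Eliminating p₂: 12×(1) − 1×(2) gives 71p₁ = 2417, so p₁ = 2417/71.
Back-substitute into (2): p₂ = (247 − 1×2417/71) / 12 = 1260/71.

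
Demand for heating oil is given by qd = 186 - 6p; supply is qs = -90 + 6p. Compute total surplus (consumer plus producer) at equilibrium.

Equilibrium: 186 - 6p = -90 + 6p gives p* = 23, q* = 48.
Demand choke price: p = 31; supply starts at p = 15.
CS = ½(31 − 23)(48) = 192; PS = ½(23 − 15)(48) = 192.

Total surplus = 384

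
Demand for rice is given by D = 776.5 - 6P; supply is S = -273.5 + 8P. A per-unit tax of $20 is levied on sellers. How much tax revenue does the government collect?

Tax revenue = 36110/7

Pre-tax equilibrium: P* = 75, Q* = 326.5.
Tax on sellers shifts supply to S = -273.5 + 8(P − 20) = -433.5 + 8P.
776.5 - 6P = -433.5 + 8P gives buyer price Pb = 605/7; sellers receive Ps = 605/7 − 20 = 465/7.
New quantity: Q = 776.5 − 6(605/7) = 3611/14.
Revenue = 20 × 3611/14 = 36110/7.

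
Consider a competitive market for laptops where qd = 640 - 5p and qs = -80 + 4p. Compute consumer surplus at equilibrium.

Equilibrium: 640 - 5p = -80 + 4p gives p* = 80, q* = 240.
Demand choke price (qd = 0): p = 128.
CS = ½(128 − 80)(240) = 5760.

Consumer surplus = 5760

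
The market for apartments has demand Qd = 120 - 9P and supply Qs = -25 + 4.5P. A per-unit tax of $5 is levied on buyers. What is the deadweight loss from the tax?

Deadweight loss = 37.5

Pre-tax equilibrium: P* = 290/27, Q* = 70/3.
Tax on buyers shifts demand to Qd = 120 − 9(P + 5) = 75 - 9P.
75 - 9P = -25 + 4.5P gives seller price Ps = 200/27; buyers pay Pb = 200/27 + 5 = 335/27.
New quantity: Q = 120 − 9(335/27) = 25/3.
DWL = ½ × 5 × (70/3 − 25/3) = 37.5.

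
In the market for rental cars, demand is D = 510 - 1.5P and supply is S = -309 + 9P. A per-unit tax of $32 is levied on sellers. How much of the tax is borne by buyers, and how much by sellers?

Pre-tax equilibrium: P* = 78, Q* = 393.
Tax on sellers shifts supply to S = -309 + 9(P − 32) = -597 + 9P.
510 - 1.5P = -597 + 9P gives buyer price Pb = 738/7; sellers receive Ps = 738/7 − 32 = 514/7.
New quantity: Q = 510 − 1.5(738/7) = 2463/7.
Buyer burden = 738/7 − 78 = 192/7; seller burden = 78 − 514/7 = 32/7.

Buyers bear 192/7, sellers bear 32/7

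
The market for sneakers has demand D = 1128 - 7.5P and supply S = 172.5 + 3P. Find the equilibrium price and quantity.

Set D = S: 1128 - 7.5P = 172.5 + 3P.
955.5 = 10.5P, so P* = 91.
Q* = 1128 − 7.5(91) = 445.5.

P* = 91, Q* = 445.5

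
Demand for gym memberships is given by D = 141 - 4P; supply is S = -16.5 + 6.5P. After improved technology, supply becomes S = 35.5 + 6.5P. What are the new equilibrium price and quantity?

Original equilibrium: P* = 15, Q* = 81.
New equilibrium: 141 - 4P = 35.5 + 6.5P, so 105.5 = 10.5P and P' = 211/21; Q' = 141 − 4(211/21) = 2117/21.

P' = 211/21, Q' = 2117/21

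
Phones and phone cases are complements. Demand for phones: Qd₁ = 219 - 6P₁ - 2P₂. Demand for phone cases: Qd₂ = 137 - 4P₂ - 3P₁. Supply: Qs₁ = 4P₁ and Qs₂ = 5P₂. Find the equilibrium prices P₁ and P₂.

Market 1: 219 - 6P₁ - 2P₂ = 4P₁ → 10P₁ + 2P₂ = 219.
Market 2: 9P₂ + 3P₁ = 137.
Eliminating P₂: 9×(1) − 2×(2) gives 84P₁ = 1697, so P₁ = 1697/84.
Back-substitute into (2): P₂ = (137 − 3×1697/84) / 9 = 713/84.

P₁ = 1697/84, P₂ = 713/84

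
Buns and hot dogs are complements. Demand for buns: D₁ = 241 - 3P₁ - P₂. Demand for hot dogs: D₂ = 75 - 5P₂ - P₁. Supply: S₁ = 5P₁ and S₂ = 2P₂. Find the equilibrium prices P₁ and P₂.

Market 1: 241 - 3P₁ - P₂ = 5P₁ → 8P₁ + P₂ = 241.
Market 2: 7P₂ + P₁ = 75.
Eliminating P₂: 7×(1) − 1×(2) gives 55P₁ = 1612, so P₁ = 1612/55.
Back-substitute into (2): P₂ = (75 − 1×1612/55) / 7 = 359/55.

P₁ = 1612/55, P₂ = 359/55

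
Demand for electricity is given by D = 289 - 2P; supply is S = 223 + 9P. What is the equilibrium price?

Set D = S: 289 - 2P = 223 + 9P.
66 = 11P, so P* = 6.
Q* = 289 − 2(6) = 277.

P* = 6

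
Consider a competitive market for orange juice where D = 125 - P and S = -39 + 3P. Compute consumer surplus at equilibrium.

Consumer surplus = 3528

Equilibrium: 125 - P = -39 + 3P gives P* = 41, Q* = 84.
Demand choke price (D = 0): P = 125.
CS = ½(125 − 41)(84) = 3528.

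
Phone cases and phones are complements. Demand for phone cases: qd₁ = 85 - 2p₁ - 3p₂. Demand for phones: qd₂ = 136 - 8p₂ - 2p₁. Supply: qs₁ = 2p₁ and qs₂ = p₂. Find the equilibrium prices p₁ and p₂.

p₁ = 11.9, p₂ = 187/15

Market 1: 85 - 2p₁ - 3p₂ = 2p₁ → 4p₁ + 3p₂ = 85.
Market 2: 9p₂ + 2p₁ = 136.
Eliminating p₂: 9×(1) − 3×(2) gives 30p₁ = 357, so p₁ = 11.9.
Back-substitute into (2): p₂ = (136 − 2×11.9) / 9 = 187/15.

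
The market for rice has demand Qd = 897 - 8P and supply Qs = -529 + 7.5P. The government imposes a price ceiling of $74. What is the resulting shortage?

Shortage = 279

Equilibrium price would be P* = 92, so the ceiling at 74 binds.
At P = 74: Qd = 897 − 8(74) = 305, Qs = -529 + 7.5(74) = 26.
Shortage = 305 − 26 = 279.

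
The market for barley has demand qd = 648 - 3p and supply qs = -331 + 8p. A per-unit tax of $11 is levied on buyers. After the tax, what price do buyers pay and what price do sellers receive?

Pre-tax equilibrium: p* = 89, q* = 381.
Tax on buyers shifts demand to qd = 648 − 3(p + 11) = 615 - 3p.
615 - 3p = -331 + 8p gives seller price ps = 86; buyers pay pb = 86 + 11 = 97.
New quantity: q = 648 − 3(97) = 357.

Buyers pay $97, sellers receive $86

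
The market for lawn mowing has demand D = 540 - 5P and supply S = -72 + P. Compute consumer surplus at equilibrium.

Consumer surplus = 90

Equilibrium: 540 - 5P = -72 + P gives P* = 102, Q* = 30.
Demand choke price (D = 0): P = 108.
CS = ½(108 − 102)(30) = 90.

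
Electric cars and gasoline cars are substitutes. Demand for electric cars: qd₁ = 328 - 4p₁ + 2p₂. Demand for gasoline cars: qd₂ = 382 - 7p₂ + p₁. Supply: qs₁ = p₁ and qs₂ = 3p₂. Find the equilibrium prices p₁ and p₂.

Market 1: 328 - 4p₁ + 2p₂ = p₁ → 5p₁ - 2p₂ = 328.
Market 2: 10p₂ - p₁ = 382.
Eliminating p₂: 10×(1) + 2×(2) gives 48p₁ = 4044, so p₁ = 84.25.
Back-substitute into (2): p₂ = (382 + 1×84.25) / 10 = 46.625.

p₁ = 84.25, p₂ = 46.625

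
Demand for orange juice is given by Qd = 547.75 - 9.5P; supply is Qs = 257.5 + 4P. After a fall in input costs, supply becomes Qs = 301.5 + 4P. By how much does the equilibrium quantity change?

ΔQ = 836/27

Original equilibrium: P* = 21.5, Q* = 343.5.
New equilibrium: 547.75 - 9.5P = 301.5 + 4P, so 246.25 = 13.5P and P' = 985/54; Q' = 547.75 − 9.5(985/54) = 20221/54.
Change in quantity: 20221/54 − 343.5 = 836/27.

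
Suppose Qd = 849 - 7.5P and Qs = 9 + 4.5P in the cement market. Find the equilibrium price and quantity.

Set Qd = Qs: 849 - 7.5P = 9 + 4.5P.
840 = 12P, so P* = 70.
Q* = 849 − 7.5(70) = 324.

P* = 70, Q* = 324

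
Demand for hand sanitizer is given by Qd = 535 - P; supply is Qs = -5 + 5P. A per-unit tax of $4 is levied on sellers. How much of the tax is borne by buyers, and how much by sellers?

Buyers bear 10/3, sellers bear 2/3

Pre-tax equilibrium: P* = 90, Q* = 445.
Tax on sellers shifts supply to Qs = -5 + 5(P − 4) = -25 + 5P.
535 - P = -25 + 5P gives buyer price Pb = 280/3; sellers receive Ps = 280/3 − 4 = 268/3.
New quantity: Q = 535 − 1(280/3) = 1325/3.
Buyer burden = 280/3 − 90 = 10/3; seller burden = 90 − 268/3 = 2/3.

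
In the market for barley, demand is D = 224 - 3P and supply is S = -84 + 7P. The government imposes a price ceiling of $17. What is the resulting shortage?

Equilibrium price would be P* = 30.8, so the ceiling at 17 binds.
At P = 17: D = 224 − 3(17) = 173, S = -84 + 7(17) = 35.
Shortage = 173 − 35 = 138.

Shortage = 138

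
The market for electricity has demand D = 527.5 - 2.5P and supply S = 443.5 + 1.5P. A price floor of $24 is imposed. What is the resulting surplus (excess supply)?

Equilibrium price would be P* = 21, so the floor at 24 binds.
At P = 24: D = 467.5, S = 479.5.
Surplus = 479.5 − 467.5 = 12.

Surplus = 12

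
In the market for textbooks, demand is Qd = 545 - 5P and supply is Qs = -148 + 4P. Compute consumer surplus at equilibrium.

Consumer surplus = 2560

Equilibrium: 545 - 5P = -148 + 4P gives P* = 77, Q* = 160.
Demand choke price (Qd = 0): P = 109.
CS = ½(109 − 77)(160) = 2560.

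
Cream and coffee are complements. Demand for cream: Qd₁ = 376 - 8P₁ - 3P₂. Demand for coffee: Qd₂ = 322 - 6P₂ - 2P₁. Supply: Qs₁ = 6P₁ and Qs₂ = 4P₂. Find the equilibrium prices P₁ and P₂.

Market 1: 376 - 8P₁ - 3P₂ = 6P₁ → 14P₁ + 3P₂ = 376.
Market 2: 10P₂ + 2P₁ = 322.
Eliminating P₂: 10×(1) − 3×(2) gives 134P₁ = 2794, so P₁ = 1397/67.
Back-substitute into (2): P₂ = (322 − 2×1397/67) / 10 = 1878/67.

P₁ = 1397/67, P₂ = 1878/67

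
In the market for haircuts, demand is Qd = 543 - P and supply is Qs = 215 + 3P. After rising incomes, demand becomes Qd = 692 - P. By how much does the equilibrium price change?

Original equilibrium: P* = 82, Q* = 461.
New equilibrium: 692 - P = 215 + 3P, so 477 = 4P and P' = 119.25; Q' = 692 − 1(119.25) = 572.75.
Change in price: 119.25 − 82 = 37.25.

ΔP = 37.25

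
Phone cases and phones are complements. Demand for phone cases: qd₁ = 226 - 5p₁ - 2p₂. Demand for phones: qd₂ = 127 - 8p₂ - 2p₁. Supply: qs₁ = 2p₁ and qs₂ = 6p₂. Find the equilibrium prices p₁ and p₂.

Market 1: 226 - 5p₁ - 2p₂ = 2p₁ → 7p₁ + 2p₂ = 226.
Market 2: 14p₂ + 2p₁ = 127.
Eliminating p₂: 14×(1) − 2×(2) gives 94p₁ = 2910, so p₁ = 1455/47.
Back-substitute into (2): p₂ = (127 − 2×1455/47) / 14 = 437/94.

p₁ = 1455/47, p₂ = 437/94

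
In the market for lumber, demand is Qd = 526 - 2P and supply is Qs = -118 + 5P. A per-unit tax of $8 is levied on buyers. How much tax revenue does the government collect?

Pre-tax equilibrium: P* = 92, Q* = 342.
Tax on buyers shifts demand to Qd = 526 − 2(P + 8) = 510 - 2P.
510 - 2P = -118 + 5P gives seller price Ps = 628/7; buyers pay Pb = 628/7 + 8 = 684/7.
New quantity: Q = 526 − 2(684/7) = 2314/7.
Revenue = 8 × 2314/7 = 18512/7.

Tax revenue = 18512/7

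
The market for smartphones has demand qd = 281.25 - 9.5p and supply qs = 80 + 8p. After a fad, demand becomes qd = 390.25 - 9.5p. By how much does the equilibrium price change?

Original equilibrium: p* = 11.5, q* = 172.
New equilibrium: 390.25 - 9.5p = 80 + 8p, so 310.25 = 17.5p and p' = 1241/70; q' = 390.25 − 9.5(1241/70) = 7764/35.
Change in price: 1241/70 − 11.5 = 218/35.

Δp = 218/35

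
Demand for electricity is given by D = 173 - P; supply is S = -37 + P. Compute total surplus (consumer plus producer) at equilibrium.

Equilibrium: 173 - P = -37 + P gives P* = 105, Q* = 68.
Demand choke price: P = 173; supply starts at P = 37.
CS = ½(173 − 105)(68) = 2312; PS = ½(105 − 37)(68) = 2312.

Total surplus = 4624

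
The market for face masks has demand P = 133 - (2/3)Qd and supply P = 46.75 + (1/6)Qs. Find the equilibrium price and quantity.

Set the two price expressions equal: 133 - (2/3)Q = 46.75 + (1/6)Q.
86.25 = (5/6)Q, so Q* = 103.5.
P* = 133 − (2/3)(103.5) = 64.

P* = 64, Q* = 103.5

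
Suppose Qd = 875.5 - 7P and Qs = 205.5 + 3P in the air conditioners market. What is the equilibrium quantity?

Set Qd = Qs: 875.5 - 7P = 205.5 + 3P.
670 = 10P, so P* = 67.
Q* = 875.5 − 7(67) = 406.5.

Q* = 406.5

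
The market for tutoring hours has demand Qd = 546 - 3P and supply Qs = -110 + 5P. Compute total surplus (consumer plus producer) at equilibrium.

Equilibrium: 546 - 3P = -110 + 5P gives P* = 82, Q* = 300.
Demand choke price: P = 182; supply starts at P = 22.
CS = ½(182 − 82)(300) = 15000; PS = ½(82 − 22)(300) = 9000.

Total surplus = 24000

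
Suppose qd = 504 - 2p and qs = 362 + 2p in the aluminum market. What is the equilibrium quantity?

q* = 433

Set qd = qs: 504 - 2p = 362 + 2p.
142 = 4p, so p* = 35.5.
q* = 504 − 2(35.5) = 433.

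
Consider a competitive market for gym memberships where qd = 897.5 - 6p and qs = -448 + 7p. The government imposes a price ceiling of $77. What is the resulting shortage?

Equilibrium price would be p* = 103.5, so the ceiling at 77 binds.
At p = 77: qd = 897.5 − 6(77) = 435.5, qs = -448 + 7(77) = 91.
Shortage = 435.5 − 91 = 344.5.

Shortage = 344.5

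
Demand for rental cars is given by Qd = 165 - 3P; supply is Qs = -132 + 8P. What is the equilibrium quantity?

Q* = 84

Set Qd = Qs: 165 - 3P = -132 + 8P.
297 = 11P, so P* = 27.
Q* = 165 − 3(27) = 84.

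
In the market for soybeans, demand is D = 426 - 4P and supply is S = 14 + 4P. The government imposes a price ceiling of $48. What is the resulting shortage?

Equilibrium price would be P* = 51.5, so the ceiling at 48 binds.
At P = 48: D = 426 − 4(48) = 234, S = 14 + 4(48) = 206.
Shortage = 234 − 206 = 28.

Shortage = 28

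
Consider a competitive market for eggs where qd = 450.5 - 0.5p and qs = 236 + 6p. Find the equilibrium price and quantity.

p* = 33, q* = 434

Set qd = qs: 450.5 - 0.5p = 236 + 6p.
214.5 = 6.5p, so p* = 33.
q* = 450.5 − 0.5(33) = 434.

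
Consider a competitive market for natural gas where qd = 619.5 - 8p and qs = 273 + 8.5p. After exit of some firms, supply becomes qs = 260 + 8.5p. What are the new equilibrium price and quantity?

p' = 719/33, q' = 29383/66

Original equilibrium: p* = 21, q* = 451.5.
New equilibrium: 619.5 - 8p = 260 + 8.5p, so 359.5 = 16.5p and p' = 719/33; q' = 619.5 − 8(719/33) = 29383/66.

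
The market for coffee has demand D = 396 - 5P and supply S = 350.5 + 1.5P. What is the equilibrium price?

Set D = S: 396 - 5P = 350.5 + 1.5P.
45.5 = 6.5P, so P* = 7.
Q* = 396 − 5(7) = 361.

P* = 7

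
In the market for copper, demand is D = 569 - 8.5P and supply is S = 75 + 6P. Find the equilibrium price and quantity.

P* = 988/29, Q* = 8103/29

Set D = S: 569 - 8.5P = 75 + 6P.
494 = 14.5P, so P* = 988/29.
Q* = 569 − 8.5(988/29) = 8103/29.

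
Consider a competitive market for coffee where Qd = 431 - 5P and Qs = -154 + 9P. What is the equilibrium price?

Set Qd = Qs: 431 - 5P = -154 + 9P.
585 = 14P, so P* = 585/14.
Q* = 431 − 5(585/14) = 3109/14.

P* = 585/14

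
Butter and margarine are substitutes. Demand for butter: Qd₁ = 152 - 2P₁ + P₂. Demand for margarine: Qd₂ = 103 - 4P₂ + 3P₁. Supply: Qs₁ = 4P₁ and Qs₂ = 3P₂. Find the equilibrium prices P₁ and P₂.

Market 1: 152 - 2P₁ + P₂ = 4P₁ → 6P₁ - P₂ = 152.
Market 2: 7P₂ - 3P₁ = 103.
Eliminating P₂: 7×(1) + 1×(2) gives 39P₁ = 1167, so P₁ = 389/13.
Back-substitute into (2): P₂ = (103 + 3×389/13) / 7 = 358/13.

P₁ = 389/13, P₂ = 358/13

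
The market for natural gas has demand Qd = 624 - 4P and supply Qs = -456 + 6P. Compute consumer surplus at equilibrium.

Equilibrium: 624 - 4P = -456 + 6P gives P* = 108, Q* = 192.
Demand choke price (Qd = 0): P = 156.
CS = ½(156 − 108)(192) = 4608.

Consumer surplus = 4608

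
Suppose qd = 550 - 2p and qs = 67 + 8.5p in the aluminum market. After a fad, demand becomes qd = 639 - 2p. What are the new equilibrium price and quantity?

Original equilibrium: p* = 46, q* = 458.
New equilibrium: 639 - 2p = 67 + 8.5p, so 572 = 10.5p and p' = 1144/21; q' = 639 − 2(1144/21) = 11131/21.

p' = 1144/21, q' = 11131/21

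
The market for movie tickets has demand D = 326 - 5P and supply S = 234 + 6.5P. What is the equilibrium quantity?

Q* = 286

Set D = S: 326 - 5P = 234 + 6.5P.
92 = 11.5P, so P* = 8.
Q* = 326 − 5(8) = 286.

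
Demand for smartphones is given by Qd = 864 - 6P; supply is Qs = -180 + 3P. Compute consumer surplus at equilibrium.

Equilibrium: 864 - 6P = -180 + 3P gives P* = 116, Q* = 168.
Demand choke price (Qd = 0): P = 144.
CS = ½(144 − 116)(168) = 2352.

Consumer surplus = 2352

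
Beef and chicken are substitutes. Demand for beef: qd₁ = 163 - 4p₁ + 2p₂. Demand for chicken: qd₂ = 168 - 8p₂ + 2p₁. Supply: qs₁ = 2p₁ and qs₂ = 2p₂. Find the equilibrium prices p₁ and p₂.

p₁ = 983/28, p₂ = 667/28

Market 1: 163 - 4p₁ + 2p₂ = 2p₁ → 6p₁ - 2p₂ = 163.
Market 2: 10p₂ - 2p₁ = 168.
Eliminating p₂: 10×(1) + 2×(2) gives 56p₁ = 1966, so p₁ = 983/28.
Back-substitute into (2): p₂ = (168 + 2×983/28) / 10 = 667/28.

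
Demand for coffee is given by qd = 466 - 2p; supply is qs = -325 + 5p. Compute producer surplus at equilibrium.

Equilibrium: 466 - 2p = -325 + 5p gives p* = 113, q* = 240.
Supply starts at p = 65 (where qs = 0).
PS = ½(113 − 65)(240) = 5760.

Producer surplus = 5760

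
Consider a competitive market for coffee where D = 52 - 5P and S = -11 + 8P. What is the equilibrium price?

P* = 63/13

Set D = S: 52 - 5P = -11 + 8P.
63 = 13P, so P* = 63/13.
Q* = 52 − 5(63/13) = 361/13.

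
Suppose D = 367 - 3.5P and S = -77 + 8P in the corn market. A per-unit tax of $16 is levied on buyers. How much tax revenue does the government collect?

Tax revenue = 70992/23

Pre-tax equilibrium: P* = 888/23, Q* = 5333/23.
Tax on buyers shifts demand to D = 367 − 3.5(P + 16) = 311 - 3.5P.
311 - 3.5P = -77 + 8P gives seller price Ps = 776/23; buyers pay Pb = 776/23 + 16 = 1144/23.
New quantity: Q = 367 − 3.5(1144/23) = 4437/23.
Revenue = 16 × 4437/23 = 70992/23.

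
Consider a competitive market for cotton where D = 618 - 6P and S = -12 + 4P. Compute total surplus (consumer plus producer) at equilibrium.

Total surplus = 12000

Equilibrium: 618 - 6P = -12 + 4P gives P* = 63, Q* = 240.
Demand choke price: P = 103; supply starts at P = 3.
CS = ½(103 − 63)(240) = 4800; PS = ½(63 − 3)(240) = 7200.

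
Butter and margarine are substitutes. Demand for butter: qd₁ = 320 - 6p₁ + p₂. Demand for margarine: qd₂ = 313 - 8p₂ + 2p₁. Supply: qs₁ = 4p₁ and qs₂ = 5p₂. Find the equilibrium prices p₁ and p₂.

p₁ = 34.9453125, p₂ = 29.453125

Market 1: 320 - 6p₁ + p₂ = 4p₁ → 10p₁ - p₂ = 320.
Market 2: 13p₂ - 2p₁ = 313.
Eliminating p₂: 13×(1) + 1×(2) gives 128p₁ = 4473, so p₁ = 34.9453125.
Back-substitute into (2): p₂ = (313 + 2×34.9453125) / 13 = 29.453125.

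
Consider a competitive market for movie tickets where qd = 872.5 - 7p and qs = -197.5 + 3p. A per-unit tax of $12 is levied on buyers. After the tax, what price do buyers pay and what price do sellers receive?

Pre-tax equilibrium: p* = 107, q* = 123.5.
Tax on buyers shifts demand to qd = 872.5 − 7(p + 12) = 788.5 - 7p.
788.5 - 7p = -197.5 + 3p gives seller price ps = 98.6; buyers pay pb = 98.6 + 12 = 110.6.
New quantity: q = 872.5 − 7(110.6) = 98.3.

Buyers pay $110.6, sellers receive $98.6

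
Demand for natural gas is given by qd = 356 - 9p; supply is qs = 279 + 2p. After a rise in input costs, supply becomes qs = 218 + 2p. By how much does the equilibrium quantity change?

Δq = -549/11

Original equilibrium: p* = 7, q* = 293.
New equilibrium: 356 - 9p = 218 + 2p, so 138 = 11p and p' = 138/11; q' = 356 − 9(138/11) = 2674/11.
Change in quantity: 2674/11 − 293 = -549/11.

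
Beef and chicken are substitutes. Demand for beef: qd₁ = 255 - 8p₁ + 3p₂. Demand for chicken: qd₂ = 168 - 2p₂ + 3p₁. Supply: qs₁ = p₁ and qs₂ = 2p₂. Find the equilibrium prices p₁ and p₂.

Market 1: 255 - 8p₁ + 3p₂ = p₁ → 9p₁ - 3p₂ = 255.
Market 2: 4p₂ - 3p₁ = 168.
Eliminating p₂: 4×(1) + 3×(2) gives 27p₁ = 1524, so p₁ = 508/9.
Back-substitute into (2): p₂ = (168 + 3×508/9) / 4 = 253/3.

p₁ = 508/9, p₂ = 253/3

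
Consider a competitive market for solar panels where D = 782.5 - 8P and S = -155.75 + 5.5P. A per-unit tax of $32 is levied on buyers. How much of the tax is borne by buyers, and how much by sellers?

Buyers bear 352/27, sellers bear 512/27

Pre-tax equilibrium: P* = 69.5, Q* = 226.5.
Tax on buyers shifts demand to D = 782.5 − 8(P + 32) = 526.5 - 8P.
526.5 - 8P = -155.75 + 5.5P gives seller price Ps = 2729/54; buyers pay Pb = 2729/54 + 32 = 4457/54.
New quantity: Q = 782.5 − 8(4457/54) = 6599/54.
Buyer burden = 4457/54 − 69.5 = 352/27; seller burden = 69.5 − 2729/54 = 512/27.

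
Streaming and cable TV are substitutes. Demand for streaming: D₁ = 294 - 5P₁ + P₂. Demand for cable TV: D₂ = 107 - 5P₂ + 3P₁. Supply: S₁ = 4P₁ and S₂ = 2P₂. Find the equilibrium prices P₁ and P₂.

P₁ = 433/12, P₂ = 30.75

Market 1: 294 - 5P₁ + P₂ = 4P₁ → 9P₁ - P₂ = 294.
Market 2: 7P₂ - 3P₁ = 107.
Eliminating P₂: 7×(1) + 1×(2) gives 60P₁ = 2165, so P₁ = 433/12.
Back-substitute into (2): P₂ = (107 + 3×433/12) / 7 = 30.75.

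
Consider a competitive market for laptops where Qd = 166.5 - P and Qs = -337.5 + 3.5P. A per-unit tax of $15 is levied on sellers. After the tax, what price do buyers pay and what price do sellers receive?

Pre-tax equilibrium: P* = 112, Q* = 54.5.
Tax on sellers shifts supply to Qs = -337.5 + 3.5(P − 15) = -390 + 3.5P.
166.5 - P = -390 + 3.5P gives buyer price Pb = 371/3; sellers receive Ps = 371/3 − 15 = 326/3.
New quantity: Q = 166.5 − 1(371/3) = 257/6.

Buyers pay 371/3, sellers receive 326/3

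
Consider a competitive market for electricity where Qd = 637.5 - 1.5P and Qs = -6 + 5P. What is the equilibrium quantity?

Set Qd = Qs: 637.5 - 1.5P = -6 + 5P.
643.5 = 6.5P, so P* = 99.
Q* = 637.5 − 1.5(99) = 489.

Q* = 489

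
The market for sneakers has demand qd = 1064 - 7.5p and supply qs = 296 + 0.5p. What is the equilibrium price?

p* = 96

Set qd = qs: 1064 - 7.5p = 296 + 0.5p.
768 = 8p, so p* = 96.
q* = 1064 − 7.5(96) = 344.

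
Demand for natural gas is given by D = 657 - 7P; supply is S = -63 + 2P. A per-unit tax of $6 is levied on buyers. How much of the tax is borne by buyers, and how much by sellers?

Pre-tax equilibrium: P* = 80, Q* = 97.
Tax on buyers shifts demand to D = 657 − 7(P + 6) = 615 - 7P.
615 - 7P = -63 + 2P gives seller price Ps = 226/3; buyers pay Pb = 226/3 + 6 = 244/3.
New quantity: Q = 657 − 7(244/3) = 263/3.
Buyer burden = 244/3 − 80 = 4/3; seller burden = 80 − 226/3 = 14/3.

Buyers bear 4/3, sellers bear 14/3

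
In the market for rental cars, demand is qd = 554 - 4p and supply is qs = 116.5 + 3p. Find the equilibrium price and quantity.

p* = 62.5, q* = 304

Set qd = qs: 554 - 4p = 116.5 + 3p.
437.5 = 7p, so p* = 62.5.
q* = 554 − 4(62.5) = 304.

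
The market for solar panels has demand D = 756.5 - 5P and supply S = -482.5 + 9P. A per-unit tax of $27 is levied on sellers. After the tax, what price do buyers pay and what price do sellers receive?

Pre-tax equilibrium: P* = 88.5, Q* = 314.
Tax on sellers shifts supply to S = -482.5 + 9(P − 27) = -725.5 + 9P.
756.5 - 5P = -725.5 + 9P gives buyer price Pb = 741/7; sellers receive Ps = 741/7 − 27 = 552/7.
New quantity: Q = 756.5 − 5(741/7) = 3181/14.

Buyers pay 741/7, sellers receive 552/7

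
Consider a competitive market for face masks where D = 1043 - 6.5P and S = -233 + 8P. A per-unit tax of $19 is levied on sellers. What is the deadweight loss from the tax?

Pre-tax equilibrium: P* = 88, Q* = 471.
Tax on sellers shifts supply to S = -233 + 8(P − 19) = -385 + 8P.
1043 - 6.5P = -385 + 8P gives buyer price Pb = 2856/29; sellers receive Ps = 2856/29 − 19 = 2305/29.
New quantity: Q = 1043 − 6.5(2856/29) = 11683/29.
DWL = ½ × 19 × (471 − 11683/29) = 18772/29.

Deadweight loss = 18772/29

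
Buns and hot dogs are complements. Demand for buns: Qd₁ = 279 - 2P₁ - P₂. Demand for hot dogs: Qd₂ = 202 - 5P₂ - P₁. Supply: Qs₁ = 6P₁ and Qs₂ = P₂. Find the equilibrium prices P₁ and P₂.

Market 1: 279 - 2P₁ - P₂ = 6P₁ → 8P₁ + P₂ = 279.
Market 2: 6P₂ + P₁ = 202.
Eliminating P₂: 6×(1) − 1×(2) gives 47P₁ = 1472, so P₁ = 1472/47.
Back-substitute into (2): P₂ = (202 − 1×1472/47) / 6 = 1337/47.

P₁ = 1472/47, P₂ = 1337/47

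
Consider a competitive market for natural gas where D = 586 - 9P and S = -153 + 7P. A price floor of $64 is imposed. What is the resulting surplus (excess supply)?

Surplus = 285

Equilibrium price would be P* = 46.1875, so the floor at 64 binds.
At P = 64: D = 10, S = 295.
Surplus = 295 − 10 = 285.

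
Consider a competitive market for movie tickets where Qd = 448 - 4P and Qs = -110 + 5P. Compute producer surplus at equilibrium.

Equilibrium: 448 - 4P = -110 + 5P gives P* = 62, Q* = 200.
Supply starts at P = 22 (where Qs = 0).
PS = ½(62 − 22)(200) = 4000.

Producer surplus = 4000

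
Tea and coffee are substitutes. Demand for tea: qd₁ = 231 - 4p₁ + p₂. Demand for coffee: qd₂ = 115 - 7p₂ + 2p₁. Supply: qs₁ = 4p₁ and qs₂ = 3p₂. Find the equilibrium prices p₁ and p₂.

Market 1: 231 - 4p₁ + p₂ = 4p₁ → 8p₁ - p₂ = 231.
Market 2: 10p₂ - 2p₁ = 115.
Eliminating p₂: 10×(1) + 1×(2) gives 78p₁ = 2425, so p₁ = 2425/78.
Back-substitute into (2): p₂ = (115 + 2×2425/78) / 10 = 691/39.

p₁ = 2425/78, p₂ = 691/39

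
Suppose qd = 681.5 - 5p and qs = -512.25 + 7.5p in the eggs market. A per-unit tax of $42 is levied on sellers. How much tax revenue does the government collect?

Tax revenue = 3276

Pre-tax equilibrium: p* = 95.5, q* = 204.
Tax on sellers shifts supply to qs = -512.25 + 7.5(p − 42) = -827.25 + 7.5p.
681.5 - 5p = -827.25 + 7.5p gives buyer price pb = 120.7; sellers receive ps = 120.7 − 42 = 78.7.
New quantity: q = 681.5 − 5(120.7) = 78.
Revenue = 42 × 78 = 3276.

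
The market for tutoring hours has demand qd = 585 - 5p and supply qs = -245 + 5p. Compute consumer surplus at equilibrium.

Equilibrium: 585 - 5p = -245 + 5p gives p* = 83, q* = 170.
Demand choke price (qd = 0): p = 117.
CS = ½(117 − 83)(170) = 2890.

Consumer surplus = 2890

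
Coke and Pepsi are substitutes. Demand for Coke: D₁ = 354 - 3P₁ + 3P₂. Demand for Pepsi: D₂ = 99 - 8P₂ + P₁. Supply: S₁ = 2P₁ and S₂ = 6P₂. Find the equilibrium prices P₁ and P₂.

P₁ = 5253/67, P₂ = 849/67

Market 1: 354 - 3P₁ + 3P₂ = 2P₁ → 5P₁ - 3P₂ = 354.
Market 2: 14P₂ - P₁ = 99.
Eliminating P₂: 14×(1) + 3×(2) gives 67P₁ = 5253, so P₁ = 5253/67.
Back-substitute into (2): P₂ = (99 + 1×5253/67) / 14 = 849/67.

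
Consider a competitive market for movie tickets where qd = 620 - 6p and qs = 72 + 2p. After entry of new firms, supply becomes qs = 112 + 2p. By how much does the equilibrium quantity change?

Δq = 30

Original equilibrium: p* = 68.5, q* = 209.
New equilibrium: 620 - 6p = 112 + 2p, so 508 = 8p and p' = 63.5; q' = 620 − 6(63.5) = 239.
Change in quantity: 239 − 209 = 30.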